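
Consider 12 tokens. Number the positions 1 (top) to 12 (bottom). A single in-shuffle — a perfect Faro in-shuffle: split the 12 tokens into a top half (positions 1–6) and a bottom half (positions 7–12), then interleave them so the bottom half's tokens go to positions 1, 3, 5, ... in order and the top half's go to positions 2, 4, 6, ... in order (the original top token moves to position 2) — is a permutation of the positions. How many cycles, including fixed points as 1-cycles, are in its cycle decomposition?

1

Trace each unvisited position around until it returns:
(1 2 4 8 3 6 ... len 12)
1 cycle in total.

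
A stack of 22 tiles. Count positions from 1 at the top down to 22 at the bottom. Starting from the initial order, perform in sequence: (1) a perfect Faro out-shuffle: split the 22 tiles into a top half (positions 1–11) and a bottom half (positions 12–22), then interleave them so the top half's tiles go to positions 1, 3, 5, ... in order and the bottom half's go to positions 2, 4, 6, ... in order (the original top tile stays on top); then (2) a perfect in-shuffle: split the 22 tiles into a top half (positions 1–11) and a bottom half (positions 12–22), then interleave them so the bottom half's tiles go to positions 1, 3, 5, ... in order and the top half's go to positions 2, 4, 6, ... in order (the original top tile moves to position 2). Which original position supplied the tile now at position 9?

19

Undo the operations in reverse order, starting from position 9:
  undo op 2 (in-shuffle, from bottom half): 9 ← 16
  undo op 1 (out-shuffle, from bottom half): 16 ← 19
So the tile at position 9 came from original position 19.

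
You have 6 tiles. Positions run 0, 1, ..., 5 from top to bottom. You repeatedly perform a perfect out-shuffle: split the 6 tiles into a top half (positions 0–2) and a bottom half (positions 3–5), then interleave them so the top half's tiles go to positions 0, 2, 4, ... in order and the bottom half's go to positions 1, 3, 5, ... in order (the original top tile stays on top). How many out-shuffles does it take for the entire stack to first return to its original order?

4

The out-shuffle permutes the 6 positions with cycle lengths [1, 1, 4].
Every tile is home exactly when every cycle has completed a whole number of laps, i.e. after lcm(1, 4) = 4 out-shuffles.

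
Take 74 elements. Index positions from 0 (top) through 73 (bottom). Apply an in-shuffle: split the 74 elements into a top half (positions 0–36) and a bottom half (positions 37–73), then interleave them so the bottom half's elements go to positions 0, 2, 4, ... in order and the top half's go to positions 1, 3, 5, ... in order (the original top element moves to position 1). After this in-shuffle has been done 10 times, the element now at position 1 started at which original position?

22

Work backwards from position 1, undoing one in-shuffle at a time:
1 ← 0 ← 37 ← 18 ← 46 ← 60 ← 67 ← 33 ← 16 ← 45 ← 22
So the element now at position 1 started at position 22.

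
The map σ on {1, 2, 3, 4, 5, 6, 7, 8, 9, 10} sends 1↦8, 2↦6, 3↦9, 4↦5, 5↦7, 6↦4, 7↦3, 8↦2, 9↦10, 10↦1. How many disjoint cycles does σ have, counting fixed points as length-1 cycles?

1

Cycle decomposition: (1 8 2 6 4 5 7 3 9 10).
1 cycle.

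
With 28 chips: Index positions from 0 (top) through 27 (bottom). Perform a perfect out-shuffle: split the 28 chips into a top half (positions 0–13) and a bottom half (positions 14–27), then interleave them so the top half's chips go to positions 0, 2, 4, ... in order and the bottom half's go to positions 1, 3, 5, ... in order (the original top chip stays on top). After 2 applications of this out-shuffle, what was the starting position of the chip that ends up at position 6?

Work backwards from position 6, undoing one out-shuffle at a time:
6 ← 3 ← 15
So the chip now at position 6 started at position 15.

15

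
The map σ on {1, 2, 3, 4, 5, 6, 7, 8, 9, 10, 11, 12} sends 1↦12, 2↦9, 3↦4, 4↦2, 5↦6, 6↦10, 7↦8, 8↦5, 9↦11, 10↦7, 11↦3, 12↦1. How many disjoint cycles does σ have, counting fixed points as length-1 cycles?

Cycle decomposition: (1 12) (2 9 11 3 4) (5 6 10 7 8).
3 cycles.

3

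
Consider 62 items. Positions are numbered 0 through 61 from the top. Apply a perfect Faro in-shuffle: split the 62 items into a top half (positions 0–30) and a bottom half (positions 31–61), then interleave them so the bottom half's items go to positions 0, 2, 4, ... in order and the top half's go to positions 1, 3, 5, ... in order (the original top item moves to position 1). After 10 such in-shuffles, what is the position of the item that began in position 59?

Track the item's position through each in-shuffle:
59 → 56 → 50 → 38 → 14 → 29 → 59 → 56 → 50 → 38 → 14

14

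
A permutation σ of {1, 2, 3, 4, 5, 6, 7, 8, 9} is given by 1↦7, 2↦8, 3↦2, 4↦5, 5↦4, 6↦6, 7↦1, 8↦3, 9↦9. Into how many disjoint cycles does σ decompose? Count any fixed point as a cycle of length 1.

Cycle decomposition: (1 7) (2 8 3) (4 5) (6) (9).
5 cycles.

5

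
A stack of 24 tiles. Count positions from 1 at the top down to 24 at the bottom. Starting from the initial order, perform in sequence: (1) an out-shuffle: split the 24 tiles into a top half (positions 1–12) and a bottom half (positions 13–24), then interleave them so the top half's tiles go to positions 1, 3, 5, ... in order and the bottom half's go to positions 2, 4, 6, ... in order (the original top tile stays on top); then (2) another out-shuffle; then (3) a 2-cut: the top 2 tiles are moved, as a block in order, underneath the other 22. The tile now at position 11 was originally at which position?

4

Undo the operations in reverse order, starting from position 11:
  undo op 3 (cut 2): 11 ← 13
  undo op 2 (out-shuffle, from top half): 13 ← 7
  undo op 1 (out-shuffle, from top half): 7 ← 4
So the tile at position 11 came from original position 4.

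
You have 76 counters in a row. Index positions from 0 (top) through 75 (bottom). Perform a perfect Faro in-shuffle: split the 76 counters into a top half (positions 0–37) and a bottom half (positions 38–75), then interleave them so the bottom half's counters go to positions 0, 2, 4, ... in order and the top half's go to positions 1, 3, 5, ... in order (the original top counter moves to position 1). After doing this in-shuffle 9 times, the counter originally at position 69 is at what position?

34

Track the counter's position through each in-shuffle:
69 → 62 → 48 → 20 → 41 → 6 → 13 → 27 → 55 → 34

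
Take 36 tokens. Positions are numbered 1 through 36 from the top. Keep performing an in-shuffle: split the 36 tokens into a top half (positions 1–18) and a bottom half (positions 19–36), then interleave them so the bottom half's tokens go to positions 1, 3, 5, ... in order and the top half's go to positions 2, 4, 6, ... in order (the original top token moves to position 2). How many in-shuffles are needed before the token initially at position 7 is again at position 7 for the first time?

36

Follow position 7 under repeated in-shuffles:
7 → 14 → 28 → 19 → 1 → 2 → 4 → 8 → ... → 7 (length 36)
It first returns after 36 in-shuffles.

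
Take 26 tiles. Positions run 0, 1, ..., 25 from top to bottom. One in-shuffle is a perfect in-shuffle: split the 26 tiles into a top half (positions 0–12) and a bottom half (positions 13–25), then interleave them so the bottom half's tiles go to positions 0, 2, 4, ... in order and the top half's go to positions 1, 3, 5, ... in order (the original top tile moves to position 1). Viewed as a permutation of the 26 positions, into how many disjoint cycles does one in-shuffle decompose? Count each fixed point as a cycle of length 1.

3

Trace each unvisited position around until it returns:
(0 1 3 7 15 4 ... len 18) (2 5 11 23 20 14) (8 17)
3 cycles in total.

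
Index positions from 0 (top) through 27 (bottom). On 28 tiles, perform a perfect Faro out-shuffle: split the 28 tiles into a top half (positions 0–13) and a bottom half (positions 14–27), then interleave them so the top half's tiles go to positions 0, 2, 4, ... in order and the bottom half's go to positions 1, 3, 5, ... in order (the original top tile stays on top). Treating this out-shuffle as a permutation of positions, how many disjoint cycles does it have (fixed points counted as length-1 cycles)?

Trace each unvisited position around until it returns:
(0) (1 2 4 8 16 5 ... len 18) (3 6 12 24 21 15) (9 18) (27)
5 cycles in total.

5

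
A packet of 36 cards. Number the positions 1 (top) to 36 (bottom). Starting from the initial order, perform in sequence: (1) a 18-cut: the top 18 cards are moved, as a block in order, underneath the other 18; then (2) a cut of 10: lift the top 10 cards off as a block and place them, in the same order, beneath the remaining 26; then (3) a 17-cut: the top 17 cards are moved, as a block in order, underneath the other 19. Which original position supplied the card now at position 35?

Undo the operations in reverse order, starting from position 35:
  undo op 3 (cut 17): 35 ← 16
  undo op 2 (cut 10): 16 ← 26
  undo op 1 (cut 18): 26 ← 8
So the card at position 35 came from original position 8.

8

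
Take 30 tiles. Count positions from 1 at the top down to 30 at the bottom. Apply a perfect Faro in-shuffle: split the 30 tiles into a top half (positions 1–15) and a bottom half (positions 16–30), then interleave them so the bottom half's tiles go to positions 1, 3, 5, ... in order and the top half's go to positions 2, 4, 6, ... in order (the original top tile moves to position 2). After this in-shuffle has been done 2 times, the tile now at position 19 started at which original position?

28

Work backwards from position 19, undoing one in-shuffle at a time:
19 ← 25 ← 28
So the tile now at position 19 started at position 28.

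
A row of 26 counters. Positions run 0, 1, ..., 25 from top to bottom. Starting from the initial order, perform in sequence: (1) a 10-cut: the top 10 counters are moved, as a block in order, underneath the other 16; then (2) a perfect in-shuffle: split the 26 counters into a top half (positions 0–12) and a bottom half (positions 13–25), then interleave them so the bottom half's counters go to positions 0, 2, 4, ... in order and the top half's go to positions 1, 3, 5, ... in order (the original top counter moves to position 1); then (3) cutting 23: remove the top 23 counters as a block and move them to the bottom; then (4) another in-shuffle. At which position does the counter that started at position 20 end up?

Track the counter from position 20 forward through each operation:
  after op 1 (cut 10): 20 → 10
  after op 2 (in-shuffle): 10 → 21
  after op 3 (cut 23): 21 → 24
  after op 4 (in-shuffle): 24 → 22

22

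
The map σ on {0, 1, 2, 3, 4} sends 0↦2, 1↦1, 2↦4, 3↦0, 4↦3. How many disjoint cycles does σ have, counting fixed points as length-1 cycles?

Cycle decomposition: (0 2 4 3) (1).
2 cycles.

2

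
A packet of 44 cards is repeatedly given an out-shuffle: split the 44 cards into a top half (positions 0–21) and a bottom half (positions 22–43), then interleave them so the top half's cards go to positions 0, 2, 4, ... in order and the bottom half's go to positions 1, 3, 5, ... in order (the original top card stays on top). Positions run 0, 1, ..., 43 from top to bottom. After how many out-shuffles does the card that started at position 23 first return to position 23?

Follow position 23 under repeated out-shuffles:
23 → 3 → 6 → 12 → 24 → 5 → 10 → 20 → 40 → 37 → 31 → 19 → 38 → 33 → 23
It first returns after 14 out-shuffles.

14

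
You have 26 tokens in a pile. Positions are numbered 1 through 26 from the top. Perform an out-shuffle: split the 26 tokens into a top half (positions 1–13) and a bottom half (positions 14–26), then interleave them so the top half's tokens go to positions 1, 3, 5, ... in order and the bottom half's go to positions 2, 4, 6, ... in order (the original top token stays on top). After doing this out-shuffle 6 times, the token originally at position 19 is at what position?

3

Track the token's position through each out-shuffle:
19 → 12 → 23 → 20 → 14 → 2 → 3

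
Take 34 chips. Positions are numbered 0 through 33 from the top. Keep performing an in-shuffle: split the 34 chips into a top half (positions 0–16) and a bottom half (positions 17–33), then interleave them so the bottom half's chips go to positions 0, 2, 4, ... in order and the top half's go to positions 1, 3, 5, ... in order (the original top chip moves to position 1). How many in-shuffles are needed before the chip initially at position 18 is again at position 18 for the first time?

12

Follow position 18 under repeated in-shuffles:
18 → 2 → 5 → 11 → 23 → 12 → 25 → 16 → 33 → 32 → 30 → 26 → 18
It first returns after 12 in-shuffles.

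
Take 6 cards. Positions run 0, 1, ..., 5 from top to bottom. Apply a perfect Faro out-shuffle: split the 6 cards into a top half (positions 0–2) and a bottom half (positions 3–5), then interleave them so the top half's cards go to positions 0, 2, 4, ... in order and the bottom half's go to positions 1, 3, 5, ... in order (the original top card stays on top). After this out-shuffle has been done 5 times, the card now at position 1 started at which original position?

3

Work backwards from position 1, undoing one out-shuffle at a time:
1 ← 3 ← 4 ← 2 ← 1 ← 3
So the card now at position 1 started at position 3.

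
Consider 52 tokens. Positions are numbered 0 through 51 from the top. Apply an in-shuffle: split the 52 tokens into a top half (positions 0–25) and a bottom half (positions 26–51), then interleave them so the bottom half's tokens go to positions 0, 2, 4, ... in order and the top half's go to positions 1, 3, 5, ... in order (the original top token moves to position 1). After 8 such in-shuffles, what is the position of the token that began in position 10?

Track the token's position through each in-shuffle:
10 → 21 → 43 → 34 → 16 → 33 → 14 → 29 → 6

6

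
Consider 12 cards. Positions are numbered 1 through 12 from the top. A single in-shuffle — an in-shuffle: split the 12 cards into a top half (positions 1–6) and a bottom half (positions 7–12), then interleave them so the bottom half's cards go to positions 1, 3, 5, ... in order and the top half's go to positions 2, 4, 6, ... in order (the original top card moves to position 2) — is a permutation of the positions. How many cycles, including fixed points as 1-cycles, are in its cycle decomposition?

Trace each unvisited position around until it returns:
(1 2 4 8 3 6 ... len 12)
1 cycle in total.

1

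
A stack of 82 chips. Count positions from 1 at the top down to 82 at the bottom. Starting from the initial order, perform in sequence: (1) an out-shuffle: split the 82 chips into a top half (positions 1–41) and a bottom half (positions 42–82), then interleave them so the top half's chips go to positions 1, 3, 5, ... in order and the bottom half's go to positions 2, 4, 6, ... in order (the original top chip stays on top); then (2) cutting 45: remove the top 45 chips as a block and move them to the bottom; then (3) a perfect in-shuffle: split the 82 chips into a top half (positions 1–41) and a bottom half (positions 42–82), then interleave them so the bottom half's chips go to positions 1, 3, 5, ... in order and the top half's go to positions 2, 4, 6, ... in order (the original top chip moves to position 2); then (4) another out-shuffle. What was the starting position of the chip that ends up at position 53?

50

Undo the operations in reverse order, starting from position 53:
  undo op 4 (out-shuffle, from top half): 53 ← 27
  undo op 3 (in-shuffle, from bottom half): 27 ← 55
  undo op 2 (cut 45): 55 ← 18
  undo op 1 (out-shuffle, from bottom half): 18 ← 50
So the chip at position 53 came from original position 50.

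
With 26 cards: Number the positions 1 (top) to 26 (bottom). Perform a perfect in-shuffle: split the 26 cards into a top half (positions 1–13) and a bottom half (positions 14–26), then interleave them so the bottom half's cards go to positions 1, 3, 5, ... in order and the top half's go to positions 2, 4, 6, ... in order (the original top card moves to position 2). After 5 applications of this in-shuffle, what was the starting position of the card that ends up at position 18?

9

Work backwards from position 18, undoing one in-shuffle at a time:
18 ← 9 ← 18 ← 9 ← 18 ← 9
So the card now at position 18 started at position 9.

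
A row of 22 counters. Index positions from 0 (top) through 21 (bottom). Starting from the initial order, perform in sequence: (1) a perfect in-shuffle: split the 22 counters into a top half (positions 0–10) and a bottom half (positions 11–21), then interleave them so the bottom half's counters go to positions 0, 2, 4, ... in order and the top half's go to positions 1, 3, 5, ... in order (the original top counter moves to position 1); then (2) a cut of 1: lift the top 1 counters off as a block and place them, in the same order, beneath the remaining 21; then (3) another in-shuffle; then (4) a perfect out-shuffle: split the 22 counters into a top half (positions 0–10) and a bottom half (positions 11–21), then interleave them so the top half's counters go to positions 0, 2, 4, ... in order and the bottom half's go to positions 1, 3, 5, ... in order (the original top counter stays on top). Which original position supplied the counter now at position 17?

Undo the operations in reverse order, starting from position 17:
  undo op 4 (out-shuffle, from bottom half): 17 ← 19
  undo op 3 (in-shuffle, from top half): 19 ← 9
  undo op 2 (cut 1): 9 ← 10
  undo op 1 (in-shuffle, from bottom half): 10 ← 16
So the counter at position 17 came from original position 16.

16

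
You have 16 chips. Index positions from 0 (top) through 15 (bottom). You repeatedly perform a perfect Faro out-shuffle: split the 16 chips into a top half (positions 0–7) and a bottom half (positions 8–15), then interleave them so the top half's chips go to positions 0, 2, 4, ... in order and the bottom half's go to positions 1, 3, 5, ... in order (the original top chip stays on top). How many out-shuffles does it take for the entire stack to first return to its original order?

4

The out-shuffle permutes the 16 positions with cycle lengths [1, 1, 2, 4, 4, 4].
Every chip is home exactly when every cycle has completed a whole number of laps, i.e. after lcm(1, 2, 4) = 4 out-shuffles.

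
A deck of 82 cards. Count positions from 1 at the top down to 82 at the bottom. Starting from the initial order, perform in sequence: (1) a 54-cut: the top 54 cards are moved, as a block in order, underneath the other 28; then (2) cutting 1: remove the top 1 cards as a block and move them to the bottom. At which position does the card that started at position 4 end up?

31

Track the card from position 4 forward through each operation:
  after op 1 (cut 54): 4 → 32
  after op 2 (cut 1): 32 → 31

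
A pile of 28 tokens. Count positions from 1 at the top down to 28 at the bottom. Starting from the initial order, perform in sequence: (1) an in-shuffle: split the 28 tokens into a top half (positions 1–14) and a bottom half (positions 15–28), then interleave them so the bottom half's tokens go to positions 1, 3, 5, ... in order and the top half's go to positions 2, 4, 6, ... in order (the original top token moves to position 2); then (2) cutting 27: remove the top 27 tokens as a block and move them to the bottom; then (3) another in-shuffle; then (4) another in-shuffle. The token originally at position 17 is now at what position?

24

Track the token from position 17 forward through each operation:
  after op 1 (in-shuffle): 17 → 5
  after op 2 (cut 27): 5 → 6
  after op 3 (in-shuffle): 6 → 12
  after op 4 (in-shuffle): 12 → 24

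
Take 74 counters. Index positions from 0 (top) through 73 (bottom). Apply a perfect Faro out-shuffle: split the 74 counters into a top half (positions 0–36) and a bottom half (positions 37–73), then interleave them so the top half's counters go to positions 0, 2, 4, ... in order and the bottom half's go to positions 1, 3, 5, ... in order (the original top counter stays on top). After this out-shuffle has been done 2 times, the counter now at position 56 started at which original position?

14

Work backwards from position 56, undoing one out-shuffle at a time:
56 ← 28 ← 14
So the counter now at position 56 started at position 14.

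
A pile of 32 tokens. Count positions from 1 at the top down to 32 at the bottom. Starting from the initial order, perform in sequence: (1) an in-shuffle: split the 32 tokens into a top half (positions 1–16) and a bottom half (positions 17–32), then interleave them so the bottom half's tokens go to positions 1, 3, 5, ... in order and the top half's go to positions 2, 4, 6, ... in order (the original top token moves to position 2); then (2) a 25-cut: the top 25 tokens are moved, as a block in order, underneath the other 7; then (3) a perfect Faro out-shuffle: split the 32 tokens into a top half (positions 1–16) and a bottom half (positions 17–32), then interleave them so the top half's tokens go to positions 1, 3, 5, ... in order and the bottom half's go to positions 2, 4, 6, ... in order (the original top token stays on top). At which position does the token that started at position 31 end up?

Track the token from position 31 forward through each operation:
  after op 1 (in-shuffle): 31 → 29
  after op 2 (cut 25): 29 → 4
  after op 3 (out-shuffle): 4 → 7

7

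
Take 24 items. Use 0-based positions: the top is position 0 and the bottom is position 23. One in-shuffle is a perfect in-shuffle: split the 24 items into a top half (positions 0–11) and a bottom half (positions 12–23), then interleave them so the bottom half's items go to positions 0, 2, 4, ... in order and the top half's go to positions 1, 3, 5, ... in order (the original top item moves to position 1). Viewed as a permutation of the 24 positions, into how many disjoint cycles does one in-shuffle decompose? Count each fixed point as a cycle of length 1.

Trace each unvisited position around until it returns:
(0 1 3 7 15 6 ... len 20) (4 9 19 14)
2 cycles in total.

2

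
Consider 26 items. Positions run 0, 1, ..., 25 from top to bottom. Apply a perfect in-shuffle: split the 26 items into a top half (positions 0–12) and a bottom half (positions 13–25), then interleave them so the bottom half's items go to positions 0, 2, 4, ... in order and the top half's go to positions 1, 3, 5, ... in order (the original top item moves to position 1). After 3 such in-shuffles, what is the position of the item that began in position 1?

Track the item's position through each in-shuffle:
1 → 3 → 7 → 15

15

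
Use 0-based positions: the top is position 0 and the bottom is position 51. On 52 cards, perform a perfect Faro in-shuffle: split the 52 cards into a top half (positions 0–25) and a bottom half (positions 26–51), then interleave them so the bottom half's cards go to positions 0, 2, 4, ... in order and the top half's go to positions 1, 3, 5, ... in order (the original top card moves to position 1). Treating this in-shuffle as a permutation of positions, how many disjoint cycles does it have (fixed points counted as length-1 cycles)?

1

Trace each unvisited position around until it returns:
(0 1 3 7 15 31 ... len 52)
1 cycle in total.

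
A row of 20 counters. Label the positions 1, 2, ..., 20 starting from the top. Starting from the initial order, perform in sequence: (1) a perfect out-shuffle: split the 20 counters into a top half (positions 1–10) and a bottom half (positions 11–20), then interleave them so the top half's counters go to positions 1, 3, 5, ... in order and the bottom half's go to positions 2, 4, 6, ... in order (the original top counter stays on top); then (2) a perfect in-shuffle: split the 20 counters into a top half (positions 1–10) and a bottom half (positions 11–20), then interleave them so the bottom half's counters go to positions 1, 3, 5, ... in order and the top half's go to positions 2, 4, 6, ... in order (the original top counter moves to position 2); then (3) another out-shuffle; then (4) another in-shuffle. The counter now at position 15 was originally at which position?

20

Undo the operations in reverse order, starting from position 15:
  undo op 4 (in-shuffle, from bottom half): 15 ← 18
  undo op 3 (out-shuffle, from bottom half): 18 ← 19
  undo op 2 (in-shuffle, from bottom half): 19 ← 20
  undo op 1 (out-shuffle, from bottom half): 20 ← 20
So the counter at position 15 came from original position 20.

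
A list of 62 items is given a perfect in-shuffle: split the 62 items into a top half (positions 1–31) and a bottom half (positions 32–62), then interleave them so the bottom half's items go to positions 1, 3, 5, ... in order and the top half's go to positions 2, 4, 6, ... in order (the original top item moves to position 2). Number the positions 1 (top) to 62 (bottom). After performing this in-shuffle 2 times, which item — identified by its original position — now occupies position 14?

Work backwards from position 14, undoing one in-shuffle at a time:
14 ← 7 ← 35
So the item now at position 14 started at position 35.

35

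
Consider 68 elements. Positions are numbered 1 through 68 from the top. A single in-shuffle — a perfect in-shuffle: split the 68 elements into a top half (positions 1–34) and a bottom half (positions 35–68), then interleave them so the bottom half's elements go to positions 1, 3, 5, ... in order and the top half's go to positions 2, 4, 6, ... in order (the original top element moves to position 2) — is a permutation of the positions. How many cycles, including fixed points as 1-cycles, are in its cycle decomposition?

5

Trace each unvisited position around until it returns:
(1 2 4 8 16 32 ... len 22) (3 6 12 24 48 27 ... len 11) (5 10 20 40 11 22 ... len 22) (15 30 60 51 33 66 ... len 11) (23 46)
5 cycles in total.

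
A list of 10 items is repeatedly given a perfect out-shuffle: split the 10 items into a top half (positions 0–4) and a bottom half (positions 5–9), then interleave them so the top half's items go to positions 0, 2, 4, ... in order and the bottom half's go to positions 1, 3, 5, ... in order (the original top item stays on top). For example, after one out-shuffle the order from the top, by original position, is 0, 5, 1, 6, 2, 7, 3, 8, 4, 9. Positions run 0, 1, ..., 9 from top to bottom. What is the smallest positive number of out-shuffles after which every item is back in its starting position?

The out-shuffle permutes the 10 positions with cycle lengths [1, 1, 2, 6].
Every item is home exactly when every cycle has completed a whole number of laps, i.e. after lcm(1, 2, 6) = 6 out-shuffles.

6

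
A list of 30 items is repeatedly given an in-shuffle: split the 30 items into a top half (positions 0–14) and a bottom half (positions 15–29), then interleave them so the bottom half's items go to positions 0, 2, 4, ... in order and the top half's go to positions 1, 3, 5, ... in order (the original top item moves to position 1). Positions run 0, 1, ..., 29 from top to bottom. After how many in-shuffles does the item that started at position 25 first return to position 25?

5

Follow position 25 under repeated in-shuffles:
25 → 20 → 10 → 21 → 12 → 25
It first returns after 5 in-shuffles.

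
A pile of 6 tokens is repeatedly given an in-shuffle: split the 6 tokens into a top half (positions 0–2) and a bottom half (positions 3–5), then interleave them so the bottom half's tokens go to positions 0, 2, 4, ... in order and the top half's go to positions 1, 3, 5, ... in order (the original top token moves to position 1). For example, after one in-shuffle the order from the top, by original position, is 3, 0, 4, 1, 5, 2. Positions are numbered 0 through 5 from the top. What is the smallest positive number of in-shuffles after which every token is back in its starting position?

The in-shuffle permutes the 6 positions with cycle lengths [3, 3].
Every token is home exactly when every cycle has completed a whole number of laps, i.e. after lcm(3) = 3 in-shuffles.

3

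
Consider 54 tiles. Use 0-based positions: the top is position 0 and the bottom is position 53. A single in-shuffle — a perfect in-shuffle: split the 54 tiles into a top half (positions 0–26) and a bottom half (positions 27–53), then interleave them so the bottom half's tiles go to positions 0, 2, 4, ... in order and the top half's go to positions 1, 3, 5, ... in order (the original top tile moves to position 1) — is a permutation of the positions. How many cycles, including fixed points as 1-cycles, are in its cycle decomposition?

Trace each unvisited position around until it returns:
(0 1 3 7 15 31 ... len 20) (2 5 11 23 47 40 ... len 20) (4 9 19 39 24 49 44 34 14 29) (10 21 43 32)
4 cycles in total.

4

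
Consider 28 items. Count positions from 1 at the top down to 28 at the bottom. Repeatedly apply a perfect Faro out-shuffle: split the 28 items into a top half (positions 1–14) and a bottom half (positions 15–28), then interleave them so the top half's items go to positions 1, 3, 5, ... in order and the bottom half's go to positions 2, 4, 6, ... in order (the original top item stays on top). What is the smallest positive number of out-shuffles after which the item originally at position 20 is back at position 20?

18

Follow position 20 under repeated out-shuffles:
20 → 12 → 23 → 18 → 8 → 15 → 2 → 3 → 5 → 9 → 17 → 6 → 11 → 21 → 14 → 27 → 26 → 24 → 20
It first returns after 18 out-shuffles.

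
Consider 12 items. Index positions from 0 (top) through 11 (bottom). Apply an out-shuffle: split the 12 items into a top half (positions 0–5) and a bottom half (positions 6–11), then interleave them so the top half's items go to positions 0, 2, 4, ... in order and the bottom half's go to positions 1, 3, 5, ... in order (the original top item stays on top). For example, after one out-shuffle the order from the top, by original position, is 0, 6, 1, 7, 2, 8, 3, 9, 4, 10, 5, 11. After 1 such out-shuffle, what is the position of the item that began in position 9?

7

Track the item's position through each out-shuffle:
9 → 7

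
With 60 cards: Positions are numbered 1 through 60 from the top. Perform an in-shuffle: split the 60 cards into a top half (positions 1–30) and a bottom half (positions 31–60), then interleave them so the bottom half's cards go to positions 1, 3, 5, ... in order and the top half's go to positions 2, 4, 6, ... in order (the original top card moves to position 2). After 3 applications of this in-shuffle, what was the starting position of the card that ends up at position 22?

18

Work backwards from position 22, undoing one in-shuffle at a time:
22 ← 11 ← 36 ← 18
So the card now at position 22 started at position 18.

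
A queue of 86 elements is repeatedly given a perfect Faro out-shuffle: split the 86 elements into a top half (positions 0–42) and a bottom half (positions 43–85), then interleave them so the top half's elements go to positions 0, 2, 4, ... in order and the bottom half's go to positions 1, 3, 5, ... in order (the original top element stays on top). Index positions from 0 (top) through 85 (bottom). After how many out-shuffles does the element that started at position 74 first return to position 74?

Follow position 74 under repeated out-shuffles:
74 → 63 → 41 → 82 → 79 → 73 → 61 → 37 → 74
It first returns after 8 out-shuffles.

8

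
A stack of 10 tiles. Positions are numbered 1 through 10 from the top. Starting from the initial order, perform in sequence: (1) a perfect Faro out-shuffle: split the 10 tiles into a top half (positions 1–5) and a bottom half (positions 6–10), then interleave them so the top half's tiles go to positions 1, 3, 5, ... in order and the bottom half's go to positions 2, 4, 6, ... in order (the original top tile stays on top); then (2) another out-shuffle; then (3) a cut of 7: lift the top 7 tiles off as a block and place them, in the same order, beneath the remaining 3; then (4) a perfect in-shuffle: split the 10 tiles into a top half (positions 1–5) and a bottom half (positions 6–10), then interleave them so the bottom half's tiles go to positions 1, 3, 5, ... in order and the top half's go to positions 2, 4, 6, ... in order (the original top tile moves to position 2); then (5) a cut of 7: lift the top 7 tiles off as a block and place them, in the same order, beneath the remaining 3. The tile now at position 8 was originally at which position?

2

Undo the operations in reverse order, starting from position 8:
  undo op 5 (cut 7): 8 ← 5
  undo op 4 (in-shuffle, from bottom half): 5 ← 8
  undo op 3 (cut 7): 8 ← 5
  undo op 2 (out-shuffle, from top half): 5 ← 3
  undo op 1 (out-shuffle, from top half): 3 ← 2
So the tile at position 8 came from original position 2.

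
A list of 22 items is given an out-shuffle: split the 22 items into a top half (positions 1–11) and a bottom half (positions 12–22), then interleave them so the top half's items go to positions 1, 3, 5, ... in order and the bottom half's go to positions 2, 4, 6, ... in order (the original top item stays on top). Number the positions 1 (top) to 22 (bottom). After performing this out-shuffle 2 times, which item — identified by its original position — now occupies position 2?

Work backwards from position 2, undoing one out-shuffle at a time:
2 ← 12 ← 17
So the item now at position 2 started at position 17.

17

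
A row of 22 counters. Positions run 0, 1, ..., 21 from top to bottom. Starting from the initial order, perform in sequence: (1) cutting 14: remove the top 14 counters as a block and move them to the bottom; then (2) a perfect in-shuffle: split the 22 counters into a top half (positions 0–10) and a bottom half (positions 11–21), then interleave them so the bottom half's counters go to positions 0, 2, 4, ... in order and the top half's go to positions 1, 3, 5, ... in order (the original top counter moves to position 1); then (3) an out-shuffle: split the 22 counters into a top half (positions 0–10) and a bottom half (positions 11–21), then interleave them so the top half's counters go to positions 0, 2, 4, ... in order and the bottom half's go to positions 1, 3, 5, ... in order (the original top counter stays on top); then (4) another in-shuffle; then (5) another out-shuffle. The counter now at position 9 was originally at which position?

10

Undo the operations in reverse order, starting from position 9:
  undo op 5 (out-shuffle, from bottom half): 9 ← 15
  undo op 4 (in-shuffle, from top half): 15 ← 7
  undo op 3 (out-shuffle, from bottom half): 7 ← 14
  undo op 2 (in-shuffle, from bottom half): 14 ← 18
  undo op 1 (cut 14): 18 ← 10
So the counter at position 9 came from original position 10.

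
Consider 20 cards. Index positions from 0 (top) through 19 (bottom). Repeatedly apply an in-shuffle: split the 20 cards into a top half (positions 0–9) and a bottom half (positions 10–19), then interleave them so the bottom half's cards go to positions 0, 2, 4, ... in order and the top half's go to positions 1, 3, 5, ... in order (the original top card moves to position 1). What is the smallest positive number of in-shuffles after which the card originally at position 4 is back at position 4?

Follow position 4 under repeated in-shuffles:
4 → 9 → 19 → 18 → 16 → 12 → 4
It first returns after 6 in-shuffles.

6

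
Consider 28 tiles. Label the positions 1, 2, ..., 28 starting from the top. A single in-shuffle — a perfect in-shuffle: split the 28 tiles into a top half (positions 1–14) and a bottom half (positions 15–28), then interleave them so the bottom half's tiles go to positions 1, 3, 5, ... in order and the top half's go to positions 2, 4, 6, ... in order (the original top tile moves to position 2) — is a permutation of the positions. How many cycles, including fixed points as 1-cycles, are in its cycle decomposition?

1

Trace each unvisited position around until it returns:
(1 2 4 8 16 3 ... len 28)
1 cycle in total.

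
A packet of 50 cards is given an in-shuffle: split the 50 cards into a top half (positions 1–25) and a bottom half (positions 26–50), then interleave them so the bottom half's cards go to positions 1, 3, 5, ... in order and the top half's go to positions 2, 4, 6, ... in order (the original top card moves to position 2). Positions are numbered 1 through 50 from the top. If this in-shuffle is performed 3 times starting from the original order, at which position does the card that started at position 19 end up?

Track the card's position through each in-shuffle:
19 → 38 → 25 → 50

50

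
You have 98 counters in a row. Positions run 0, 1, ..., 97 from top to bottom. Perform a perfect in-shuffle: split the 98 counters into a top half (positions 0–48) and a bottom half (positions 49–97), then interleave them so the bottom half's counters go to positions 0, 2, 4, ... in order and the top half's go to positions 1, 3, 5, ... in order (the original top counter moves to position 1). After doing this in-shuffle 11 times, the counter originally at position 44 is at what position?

89

Track the counter's position through each in-shuffle:
44 → 89 → 80 → 62 → 26 → 53 → 8 → 17 → 35 → 71 → 44 → 89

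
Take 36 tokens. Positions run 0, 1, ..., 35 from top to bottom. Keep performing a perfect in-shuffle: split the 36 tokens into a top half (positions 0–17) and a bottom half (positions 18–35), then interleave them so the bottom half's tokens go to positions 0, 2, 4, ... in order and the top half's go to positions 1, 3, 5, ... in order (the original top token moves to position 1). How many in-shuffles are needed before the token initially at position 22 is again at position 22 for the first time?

Follow position 22 under repeated in-shuffles:
22 → 8 → 17 → 35 → 34 → 32 → 28 → 20 → ... → 22 (length 36)
It first returns after 36 in-shuffles.

36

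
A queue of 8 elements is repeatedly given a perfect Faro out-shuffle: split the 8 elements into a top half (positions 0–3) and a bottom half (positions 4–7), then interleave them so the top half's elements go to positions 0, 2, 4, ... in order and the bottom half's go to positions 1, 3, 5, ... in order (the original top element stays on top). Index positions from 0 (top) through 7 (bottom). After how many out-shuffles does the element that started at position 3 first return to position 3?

Follow position 3 under repeated out-shuffles:
3 → 6 → 5 → 3
It first returns after 3 out-shuffles.

3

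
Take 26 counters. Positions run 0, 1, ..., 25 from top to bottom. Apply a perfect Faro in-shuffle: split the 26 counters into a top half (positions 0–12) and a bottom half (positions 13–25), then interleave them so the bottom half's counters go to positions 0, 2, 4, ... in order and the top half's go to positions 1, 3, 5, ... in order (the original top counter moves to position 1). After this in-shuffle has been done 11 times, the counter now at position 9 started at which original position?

10

Work backwards from position 9, undoing one in-shuffle at a time:
9 ← 4 ← 15 ← 7 ← 3 ← 1 ← 0 ← 13 ← 6 ← 16 ← 21 ← 10
So the counter now at position 9 started at position 10.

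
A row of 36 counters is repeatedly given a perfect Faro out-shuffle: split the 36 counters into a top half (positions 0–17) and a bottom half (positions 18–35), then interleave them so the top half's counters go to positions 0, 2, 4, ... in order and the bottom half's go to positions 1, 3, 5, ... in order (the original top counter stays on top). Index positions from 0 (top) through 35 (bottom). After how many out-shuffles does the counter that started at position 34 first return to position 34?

12

Follow position 34 under repeated out-shuffles:
34 → 33 → 31 → 27 → 19 → 3 → 6 → 12 → 24 → 13 → 26 → 17 → 34
It first returns after 12 out-shuffles.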